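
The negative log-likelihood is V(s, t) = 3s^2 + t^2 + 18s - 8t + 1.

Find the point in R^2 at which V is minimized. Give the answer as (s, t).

(-3, 4)

V(s,t) separates as P(s) + Q(t) + 1, so its minimum is min P + min Q + 1.
P'(s) = 6s + 18 vanishes at s ∈ {-3}; Q'(t) = 2(t - 4) vanishes at t ∈ {4}.
Local minima of P (where P''>0): P(-3)=-27. Local minima of Q: Q(4)=-16.
So the global minimum of V is P(-3) + Q(4) + 1 = -27 − 16 + 1 = -42, attained at (-3, 4).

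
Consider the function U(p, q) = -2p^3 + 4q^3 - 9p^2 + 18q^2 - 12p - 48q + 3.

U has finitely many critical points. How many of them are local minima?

1

U separates as a function of p plus a function of q, so ∇U=0 decouples.
∂U/∂p = -6(p + 1)(p + 2) = 0 at p ∈ {-2, -1}; ∂U/∂q = 12(q - 1)(q + 4) = 0 at q ∈ {-4, 1}.
The Hessian is diagonal: diag(U_pp, U_qq). Second derivatives: U_pp(-2)=6, U_pp(-1)=-6; U_qq(-4)=-60, U_qq(1)=60.
Local minima occur where both diagonal entries positive: (-2, 1). Count: 1.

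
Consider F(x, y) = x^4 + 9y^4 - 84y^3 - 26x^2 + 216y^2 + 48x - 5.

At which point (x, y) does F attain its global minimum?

(-4, 0)

F(x,y) separates as P(x) + Q(y) − 5, so its minimum is min P + min Q − 5.
P'(x) = 4(x - 3)(x - 1)(x + 4) vanishes at x ∈ {-4, 1, 3}; Q'(y) = 36y(y - 4)(y - 3) vanishes at y ∈ {0, 3, 4}.
Local minima of P (where P''>0): P(-4)=-352, P(3)=-9. Local minima of Q: Q(0)=0, Q(4)=384.
So the global minimum of F is P(-4) + Q(0) − 5 = -352 + 0 − 5 = -357, attained at (-4, 0).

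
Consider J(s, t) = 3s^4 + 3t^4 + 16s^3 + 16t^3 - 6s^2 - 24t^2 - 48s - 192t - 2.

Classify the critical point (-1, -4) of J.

The mixed partial ∂²J/∂s∂t is 0, so the Hessian at any point is diag(J_ss, J_tt) = diag(12(3s^2 + 8s - 1), 12(3t^2 + 8t - 4)).
At (-1, -4): H = diag(-72, 144).
The eigenvalues have opposite signs, so H is indefinite: a saddle point.

saddle point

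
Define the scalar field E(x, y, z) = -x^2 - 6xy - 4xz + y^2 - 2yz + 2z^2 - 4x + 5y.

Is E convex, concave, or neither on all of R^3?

E is quadratic, so its Hessian is the constant matrix H = [[-2, -6, -4], [-6, 2, -2], [-4, -2, 4]].
Leading principal minors: -2, -40, -280.
Neither pattern holds ⇒ H is indefinite ⇒ neither convex nor concave.

neither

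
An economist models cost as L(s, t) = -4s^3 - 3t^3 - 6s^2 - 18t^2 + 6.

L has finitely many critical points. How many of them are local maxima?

1

L separates as a function of s plus a function of t, so ∇L=0 decouples.
∂L/∂s = -12s(s + 1) = 0 at s ∈ {-1, 0}; ∂L/∂t = -9t(t + 4) = 0 at t ∈ {-4, 0}.
The Hessian is diagonal: diag(L_ss, L_tt). Second derivatives: L_ss(-1)=12, L_ss(0)=-12; L_tt(-4)=36, L_tt(0)=-36.
Local maxima occur where both diagonal entries negative: (0, 0). Count: 1.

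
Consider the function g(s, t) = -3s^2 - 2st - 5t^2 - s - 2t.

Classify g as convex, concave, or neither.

concave

g is quadratic, so its Hessian is the constant matrix H = [[-6, -2], [-2, -10]].
det(H) = 56, tr(H) = -16.
det(H) > 0 and tr(H) < 0, so H is negative definite everywhere: concave.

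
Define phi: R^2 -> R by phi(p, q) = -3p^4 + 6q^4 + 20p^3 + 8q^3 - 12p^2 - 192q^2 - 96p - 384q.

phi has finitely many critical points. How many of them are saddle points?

phi separates as a function of p plus a function of q, so ∇phi=0 decouples.
∂phi/∂p = -12(p - 4)(p - 2)(p + 1) = 0 at p ∈ {-1, 2, 4}; ∂phi/∂q = 24(q - 4)(q + 1)(q + 4) = 0 at q ∈ {-4, -1, 4}.
The Hessian is diagonal: diag(phi_pp, phi_qq). Second derivatives: phi_pp(-1)=-180, phi_pp(2)=72, phi_pp(4)=-120; phi_qq(-4)=576, phi_qq(-1)=-360, phi_qq(4)=960.
Saddle points occur where the two diagonal entries have opposite signs: (-1, -4), (-1, 4), (2, -1), (4, -4), (4, 4). Count: 5.

5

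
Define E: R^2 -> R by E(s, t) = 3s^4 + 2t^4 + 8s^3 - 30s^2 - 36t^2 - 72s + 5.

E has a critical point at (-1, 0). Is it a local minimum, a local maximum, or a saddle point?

local maximum

The mixed partial ∂²E/∂s∂t is 0, so the Hessian at any point is diag(E_ss, E_tt) = diag(12(3s^2 + 4s - 5), 24(t^2 - 3)).
At (-1, 0): H = diag(-72, -72).
Both eigenvalues are negative, so H is negative definite: a local maximum.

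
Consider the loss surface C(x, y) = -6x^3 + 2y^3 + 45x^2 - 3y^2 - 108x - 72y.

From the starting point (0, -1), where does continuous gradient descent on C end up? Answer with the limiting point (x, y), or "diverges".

(2, 4)

C is separable, so gradient descent decouples: x follows -∂C/∂x, y follows -∂C/∂y.
∂C/∂x = -18(x - 3)(x - 2); at x=0 this is -108, so x increases.
∂C/∂y = 6(y - 4)(y + 3); at y=-1 this is -60, so y increases.
x converges to its nearest critical value 2 (a local min of the x-part); y converges to 4. The iterate converges to (2, 4).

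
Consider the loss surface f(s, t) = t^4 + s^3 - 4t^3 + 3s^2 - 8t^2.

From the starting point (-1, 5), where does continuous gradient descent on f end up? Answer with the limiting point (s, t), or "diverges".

(0, 4)

f is separable, so gradient descent decouples: s follows -∂f/∂s, t follows -∂f/∂t.
∂f/∂s = 3s(s + 2); at s=-1 this is -3, so s increases.
∂f/∂t = 4t(t - 4)(t + 1); at t=5 this is 120, so t decreases.
s converges to its nearest critical value 0 (a local min of the s-part); t converges to 4. The iterate converges to (0, 4).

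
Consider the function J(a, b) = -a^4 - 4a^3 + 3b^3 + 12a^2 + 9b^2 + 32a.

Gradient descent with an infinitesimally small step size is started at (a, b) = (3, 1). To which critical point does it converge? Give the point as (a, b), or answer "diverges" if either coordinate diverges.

diverges

J is separable, so gradient descent decouples: a follows -∂J/∂a, b follows -∂J/∂b.
∂J/∂a = -4(a - 2)(a + 1)(a + 4); at a=3 this is -112, so a increases.
∂J/∂b = 9b(b + 2); at b=1 this is 27, so b decreases.
The a-coordinate has no critical point in that direction and runs off to infinity.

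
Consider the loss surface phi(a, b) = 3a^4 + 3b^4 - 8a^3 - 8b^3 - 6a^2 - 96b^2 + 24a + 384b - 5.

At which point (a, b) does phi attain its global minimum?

(-1, -4)

phi(a,b) separates as P(a) + Q(b) − 5, so its minimum is min P + min Q − 5.
P'(a) = 12(a - 2)(a - 1)(a + 1) vanishes at a ∈ {-1, 1, 2}; Q'(b) = 12(b - 4)(b - 2)(b + 4) vanishes at b ∈ {-4, 2, 4}.
Local minima of P (where P''>0): P(-1)=-19, P(2)=8. Local minima of Q: Q(-4)=-1792, Q(4)=256.
So the global minimum of phi is P(-1) + Q(-4) − 5 = -19 − 1792 − 5 = -1816, attained at (-1, -4).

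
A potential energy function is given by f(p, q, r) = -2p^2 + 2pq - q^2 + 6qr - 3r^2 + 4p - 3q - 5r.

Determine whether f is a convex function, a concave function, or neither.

f is quadratic, so its Hessian is the constant matrix H = [[-4, 2, 0], [2, -2, 6], [0, 6, -6]].
Leading principal minors: -4, 4, 120.
Neither pattern holds ⇒ H is indefinite ⇒ neither convex nor concave.

neither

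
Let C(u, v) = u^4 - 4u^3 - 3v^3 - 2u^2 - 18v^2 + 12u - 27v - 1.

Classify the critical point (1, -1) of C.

The mixed partial ∂²C/∂u∂v is 0, so the Hessian at any point is diag(C_uu, C_vv) = diag(4(3u^2 - 6u - 1), -18(v + 2)).
At (1, -1): H = diag(-16, -18).
Both eigenvalues are negative, so H is negative definite: a local maximum.

local maximum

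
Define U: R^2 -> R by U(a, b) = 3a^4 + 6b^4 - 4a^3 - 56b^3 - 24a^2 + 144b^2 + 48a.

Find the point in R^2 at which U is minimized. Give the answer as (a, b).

(-2, 0)

U(a,b) separates as P(a) + Q(b), so its minimum is min P + min Q.
P'(a) = 12(a - 2)(a - 1)(a + 2) vanishes at a ∈ {-2, 1, 2}; Q'(b) = 24b(b - 4)(b - 3) vanishes at b ∈ {0, 3, 4}.
Local minima of P (where P''>0): P(-2)=-112, P(2)=16. Local minima of Q: Q(0)=0, Q(4)=256.
So the global minimum of U is P(-2) + Q(0) = -112 + 0 = -112, attained at (-2, 0).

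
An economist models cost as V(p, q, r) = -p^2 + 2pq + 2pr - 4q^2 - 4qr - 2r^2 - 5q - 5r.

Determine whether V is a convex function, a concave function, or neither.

concave

V is quadratic, so its Hessian is the constant matrix H = [[-2, 2, 2], [2, -8, -4], [2, -4, -4]].
Leading principal minors: -2, 12, -16.
Signs alternate −, +, − ⇒ H ≺ 0 ⇒ concave.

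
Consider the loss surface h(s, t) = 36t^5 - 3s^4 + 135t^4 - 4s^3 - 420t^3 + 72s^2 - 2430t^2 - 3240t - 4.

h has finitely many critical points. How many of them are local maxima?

h separates as a function of s plus a function of t, so ∇h=0 decouples.
∂h/∂s = -12s(s - 3)(s + 4) = 0 at s ∈ {-4, 0, 3}; ∂h/∂t = 180(t - 3)(t + 1)(t + 2)(t + 3) = 0 at t ∈ {-3, -2, -1, 3}.
The Hessian is diagonal: diag(h_ss, h_tt). Second derivatives: h_ss(-4)=-336, h_ss(0)=144, h_ss(3)=-252; h_tt(-3)=-2160, h_tt(-2)=900, h_tt(-1)=-1440, h_tt(3)=21600.
Local maxima occur where both diagonal entries negative: (-4, -3), (-4, -1), (3, -3), (3, -1). Count: 4.

4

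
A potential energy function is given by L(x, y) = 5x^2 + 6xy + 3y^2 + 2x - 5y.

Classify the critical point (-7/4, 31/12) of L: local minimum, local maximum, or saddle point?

local minimum

The Hessian of L is constant: H = [[10, 6], [6, 6]].
det(H) = 10·6 − 6² = 24.
det(H) > 0 and tr(H) = 16 > 0, so H is positive definite and the point is a local minimum.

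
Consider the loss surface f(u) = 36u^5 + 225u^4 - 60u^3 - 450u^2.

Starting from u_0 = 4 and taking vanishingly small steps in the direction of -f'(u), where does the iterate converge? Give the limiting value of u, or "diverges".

f'(u) = 180u(u - 1)(u + 1)(u + 5), so f'(4) = 97200.
Gradient descent moves in the -f' direction, i.e. u is decreasing.
The nearest critical point in that direction is u = 1, where f'' = 2160 > 0 (a local minimum). The iterate converges there.

1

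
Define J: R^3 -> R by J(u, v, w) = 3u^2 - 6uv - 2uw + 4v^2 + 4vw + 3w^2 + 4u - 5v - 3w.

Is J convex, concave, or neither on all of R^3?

J is quadratic, so its Hessian is the constant matrix H = [[6, -6, -2], [-6, 8, 4], [-2, 4, 6]].
Leading principal minors: 6, 12, 40.
All positive ⇒ H ≻ 0 ⇒ convex.

convex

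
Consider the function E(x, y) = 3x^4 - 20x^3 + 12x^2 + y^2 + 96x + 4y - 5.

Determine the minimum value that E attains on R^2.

-70

E(x,y) separates as P(x) + Q(y) − 5, so its minimum is min P + min Q − 5.
P'(x) = 12(x - 4)(x - 2)(x + 1) vanishes at x ∈ {-1, 2, 4}; Q'(y) = 2y + 4 vanishes at y ∈ {-2}.
Local minima of P (where P''>0): P(-1)=-61, P(4)=64. Local minima of Q: Q(-2)=-4.
So the global minimum of E is P(-1) + Q(-2) − 5 = -61 − 4 − 5 = -70, attained at (-1, -2).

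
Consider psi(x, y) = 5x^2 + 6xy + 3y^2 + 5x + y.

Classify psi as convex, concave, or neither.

psi is quadratic, so its Hessian is the constant matrix H = [[10, 6], [6, 6]].
det(H) = 24, tr(H) = 16.
det(H) > 0 and tr(H) > 0, so H is positive definite everywhere: convex.

convex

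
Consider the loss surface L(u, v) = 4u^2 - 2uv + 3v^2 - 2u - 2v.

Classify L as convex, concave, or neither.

L is quadratic, so its Hessian is the constant matrix H = [[8, -2], [-2, 6]].
det(H) = 44, tr(H) = 14.
det(H) > 0 and tr(H) > 0, so H is positive definite everywhere: convex.

convex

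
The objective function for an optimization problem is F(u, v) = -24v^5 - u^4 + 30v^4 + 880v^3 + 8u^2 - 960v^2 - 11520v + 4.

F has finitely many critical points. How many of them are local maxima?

F separates as a function of u plus a function of v, so ∇F=0 decouples.
∂F/∂u = -4u(u - 2)(u + 2) = 0 at u ∈ {-2, 0, 2}; ∂F/∂v = -120(v - 4)(v - 3)(v + 2)(v + 4) = 0 at v ∈ {-4, -2, 3, 4}.
The Hessian is diagonal: diag(F_uu, F_vv). Second derivatives: F_uu(-2)=-32, F_uu(0)=16, F_uu(2)=-32; F_vv(-4)=13440, F_vv(-2)=-7200, F_vv(3)=4200, F_vv(4)=-5760.
Local maxima occur where both diagonal entries negative: (-2, -2), (-2, 4), (2, -2), (2, 4). Count: 4.

4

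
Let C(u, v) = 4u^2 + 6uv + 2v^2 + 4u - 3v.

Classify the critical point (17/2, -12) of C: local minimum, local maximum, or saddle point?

The Hessian of C is constant: H = [[8, 6], [6, 4]].
det(H) = 8·4 − 6² = -4.
Since det(H) < 0, H is indefinite and the critical point is a saddle point.

saddle point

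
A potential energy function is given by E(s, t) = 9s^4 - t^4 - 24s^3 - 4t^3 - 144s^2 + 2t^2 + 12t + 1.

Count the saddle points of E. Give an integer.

5

E separates as a function of s plus a function of t, so ∇E=0 decouples.
∂E/∂s = 36s(s - 4)(s + 2) = 0 at s ∈ {-2, 0, 4}; ∂E/∂t = -4(t - 1)(t + 1)(t + 3) = 0 at t ∈ {-3, -1, 1}.
The Hessian is diagonal: diag(E_ss, E_tt). Second derivatives: E_ss(-2)=432, E_ss(0)=-288, E_ss(4)=864; E_tt(-3)=-32, E_tt(-1)=16, E_tt(1)=-32.
Saddle points occur where the two diagonal entries have opposite signs: (-2, -3), (-2, 1), (0, -1), (4, -3), (4, 1). Count: 5.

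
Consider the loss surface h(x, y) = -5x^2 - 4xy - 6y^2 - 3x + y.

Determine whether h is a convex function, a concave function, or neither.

concave

h is quadratic, so its Hessian is the constant matrix H = [[-10, -4], [-4, -12]].
det(H) = 104, tr(H) = -22.
det(H) > 0 and tr(H) < 0, so H is negative definite everywhere: concave.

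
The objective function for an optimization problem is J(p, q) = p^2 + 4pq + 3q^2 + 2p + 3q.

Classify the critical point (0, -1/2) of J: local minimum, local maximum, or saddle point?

saddle point

The Hessian of J is constant: H = [[2, 4], [4, 6]].
det(H) = 2·6 − 4² = -4.
Since det(H) < 0, H is indefinite and the critical point is a saddle point.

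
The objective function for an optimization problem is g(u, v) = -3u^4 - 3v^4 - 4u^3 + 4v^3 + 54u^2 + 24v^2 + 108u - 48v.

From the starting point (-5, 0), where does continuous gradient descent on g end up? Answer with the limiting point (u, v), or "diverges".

g is separable, so gradient descent decouples: u follows -∂g/∂u, v follows -∂g/∂v.
∂g/∂u = -12(u - 3)(u + 1)(u + 3); at u=-5 this is 768, so u decreases.
∂g/∂v = -12(v - 2)(v - 1)(v + 2); at v=0 this is -48, so v increases.
The u-coordinate has no critical point in that direction and runs off to infinity.

diverges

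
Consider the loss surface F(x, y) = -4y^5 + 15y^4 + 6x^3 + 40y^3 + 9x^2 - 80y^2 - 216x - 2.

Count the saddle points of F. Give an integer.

F separates as a function of x plus a function of y, so ∇F=0 decouples.
∂F/∂x = 18(x - 3)(x + 4) = 0 at x ∈ {-4, 3}; ∂F/∂y = -20y(y - 4)(y - 1)(y + 2) = 0 at y ∈ {-2, 0, 1, 4}.
The Hessian is diagonal: diag(F_xx, F_yy). Second derivatives: F_xx(-4)=-126, F_xx(3)=126; F_yy(-2)=720, F_yy(0)=-160, F_yy(1)=180, F_yy(4)=-1440.
Saddle points occur where the two diagonal entries have opposite signs: (-4, -2), (-4, 1), (3, 0), (3, 4). Count: 4.

4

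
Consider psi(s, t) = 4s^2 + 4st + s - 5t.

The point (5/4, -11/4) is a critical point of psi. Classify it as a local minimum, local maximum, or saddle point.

saddle point

The Hessian of psi is constant: H = [[8, 4], [4, 0]].
det(H) = 8·0 − 4² = -16.
Since det(H) < 0, H is indefinite and the critical point is a saddle point.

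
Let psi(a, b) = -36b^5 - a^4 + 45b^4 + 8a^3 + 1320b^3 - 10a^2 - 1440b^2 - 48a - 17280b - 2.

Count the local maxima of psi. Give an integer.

4

psi separates as a function of a plus a function of b, so ∇psi=0 decouples.
∂psi/∂a = -4(a - 4)(a - 3)(a + 1) = 0 at a ∈ {-1, 3, 4}; ∂psi/∂b = -180(b - 4)(b - 3)(b + 2)(b + 4) = 0 at b ∈ {-4, -2, 3, 4}.
The Hessian is diagonal: diag(psi_aa, psi_bb). Second derivatives: psi_aa(-1)=-80, psi_aa(3)=16, psi_aa(4)=-20; psi_bb(-4)=20160, psi_bb(-2)=-10800, psi_bb(3)=6300, psi_bb(4)=-8640.
Local maxima occur where both diagonal entries negative: (-1, -2), (-1, 4), (4, -2), (4, 4). Count: 4.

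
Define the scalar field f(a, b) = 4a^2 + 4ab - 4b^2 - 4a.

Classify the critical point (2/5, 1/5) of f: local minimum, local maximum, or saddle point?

saddle point

The Hessian of f is constant: H = [[8, 4], [4, -8]].
det(H) = 8·(-8) − 4² = -80.
Since det(H) < 0, H is indefinite and the critical point is a saddle point.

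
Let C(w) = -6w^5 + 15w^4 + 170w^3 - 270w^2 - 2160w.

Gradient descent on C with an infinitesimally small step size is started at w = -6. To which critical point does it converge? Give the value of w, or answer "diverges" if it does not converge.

C'(w) = -30(w - 4)(w - 3)(w + 2)(w + 3), so C'(-6) = -32400.
Gradient descent moves in the -C' direction, i.e. w is increasing.
The nearest critical point in that direction is w = -3, where C'' = 1260 > 0 (a local minimum). The iterate converges there.

-3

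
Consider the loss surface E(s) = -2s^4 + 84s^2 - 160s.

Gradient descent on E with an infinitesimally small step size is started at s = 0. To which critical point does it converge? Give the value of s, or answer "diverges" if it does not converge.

1

E'(s) = -8(s - 4)(s - 1)(s + 5), so E'(0) = -160.
Gradient descent moves in the -E' direction, i.e. s is increasing.
The nearest critical point in that direction is s = 1, where E'' = 144 > 0 (a local minimum). The iterate converges there.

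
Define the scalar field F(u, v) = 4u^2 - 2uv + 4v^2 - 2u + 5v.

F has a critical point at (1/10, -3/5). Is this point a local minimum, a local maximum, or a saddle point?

The Hessian of F is constant: H = [[8, -2], [-2, 8]].
det(H) = 8·8 − (-2)² = 60.
det(H) > 0 and tr(H) = 16 > 0, so H is positive definite and the point is a local minimum.

local minimum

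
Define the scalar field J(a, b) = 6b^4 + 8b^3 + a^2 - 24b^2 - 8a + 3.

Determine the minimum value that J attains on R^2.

-77

J(a,b) separates as P(a) + Q(b) + 3, so its minimum is min P + min Q + 3.
P'(a) = 2a - 8 vanishes at a ∈ {4}; Q'(b) = 24b(b - 1)(b + 2) vanishes at b ∈ {-2, 0, 1}.
Local minima of P (where P''>0): P(4)=-16. Local minima of Q: Q(-2)=-64, Q(1)=-10.
So the global minimum of J is P(4) + Q(-2) + 3 = -16 − 64 + 3 = -77, attained at (4, -2).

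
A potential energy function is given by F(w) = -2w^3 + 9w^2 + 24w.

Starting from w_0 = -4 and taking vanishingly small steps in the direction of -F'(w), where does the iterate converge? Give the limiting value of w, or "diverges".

F'(w) = -6(w - 4)(w + 1), so F'(-4) = -144.
Gradient descent moves in the -F' direction, i.e. w is increasing.
The nearest critical point in that direction is w = -1, where F'' = 30 > 0 (a local minimum). The iterate converges there.

-1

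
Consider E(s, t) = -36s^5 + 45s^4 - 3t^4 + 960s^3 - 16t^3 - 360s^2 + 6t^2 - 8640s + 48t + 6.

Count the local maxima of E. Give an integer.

E separates as a function of s plus a function of t, so ∇E=0 decouples.
∂E/∂s = -180(s - 4)(s - 2)(s + 2)(s + 3) = 0 at s ∈ {-3, -2, 2, 4}; ∂E/∂t = -12(t - 1)(t + 1)(t + 4) = 0 at t ∈ {-4, -1, 1}.
The Hessian is diagonal: diag(E_ss, E_tt). Second derivatives: E_ss(-3)=6300, E_ss(-2)=-4320, E_ss(2)=7200, E_ss(4)=-15120; E_tt(-4)=-180, E_tt(-1)=72, E_tt(1)=-120.
Local maxima occur where both diagonal entries negative: (-2, -4), (-2, 1), (4, -4), (4, 1). Count: 4.

4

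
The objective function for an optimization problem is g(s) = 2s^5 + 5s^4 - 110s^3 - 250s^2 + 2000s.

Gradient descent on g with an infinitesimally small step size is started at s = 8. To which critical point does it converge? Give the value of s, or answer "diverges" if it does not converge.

5

g'(s) = 10(s - 5)(s - 2)(s + 4)(s + 5), so g'(8) = 28080.
Gradient descent moves in the -g' direction, i.e. s is decreasing.
The nearest critical point in that direction is s = 5, where g'' = 2700 > 0 (a local minimum). The iterate converges there.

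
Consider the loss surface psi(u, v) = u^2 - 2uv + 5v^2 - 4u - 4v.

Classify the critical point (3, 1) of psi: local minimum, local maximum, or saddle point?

local minimum

The Hessian of psi is constant: H = [[2, -2], [-2, 10]].
det(H) = 2·10 − (-2)² = 16.
det(H) > 0 and tr(H) = 12 > 0, so H is positive definite and the point is a local minimum.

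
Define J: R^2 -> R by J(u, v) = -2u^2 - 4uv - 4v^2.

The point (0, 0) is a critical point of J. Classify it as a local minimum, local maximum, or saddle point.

The Hessian of J is constant: H = [[-4, -4], [-4, -8]].
det(H) = (-4)·(-8) − (-4)² = 16.
det(H) > 0 and tr(H) = -12 < 0, so H is negative definite and the point is a local maximum.

local maximum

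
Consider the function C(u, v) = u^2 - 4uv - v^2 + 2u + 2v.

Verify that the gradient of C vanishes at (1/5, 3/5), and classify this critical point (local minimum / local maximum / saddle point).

saddle point

∇C = (2u - 4v + 2, -4u - 2v + 2); substituting (1/5, 3/5) gives ∇C = (0, 0), so (1/5, 3/5) is indeed a critical point.
The Hessian of C is constant: H = [[2, -4], [-4, -2]].
det(H) = 2·(-2) − (-4)² = -20.
Since det(H) < 0, H is indefinite and the critical point is a saddle point.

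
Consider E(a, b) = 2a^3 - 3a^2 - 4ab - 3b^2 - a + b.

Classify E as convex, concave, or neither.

The term 2a^3 is cubic, so the Hessian is not constant.
∂²E/∂a² = 12a - 6, which takes both signs as a varies (negative for sufficiently negative a). A diagonal entry of the Hessian changing sign means the Hessian is neither positive- nor negative-semidefinite on all of R^2.

neither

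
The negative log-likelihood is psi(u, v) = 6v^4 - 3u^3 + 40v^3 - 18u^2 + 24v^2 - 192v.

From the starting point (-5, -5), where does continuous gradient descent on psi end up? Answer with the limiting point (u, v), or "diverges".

(-4, -4)

psi is separable, so gradient descent decouples: u follows -∂psi/∂u, v follows -∂psi/∂v.
∂psi/∂u = -9u(u + 4); at u=-5 this is -45, so u increases.
∂psi/∂v = 24(v - 1)(v + 2)(v + 4); at v=-5 this is -432, so v increases.
u converges to its nearest critical value -4 (a local min of the u-part); v converges to -4. The iterate converges to (-4, -4).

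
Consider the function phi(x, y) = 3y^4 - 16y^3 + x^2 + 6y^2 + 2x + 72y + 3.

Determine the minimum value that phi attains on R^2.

phi(x,y) separates as P(x) + Q(y) + 3, so its minimum is min P + min Q + 3.
P'(x) = 2x + 2 vanishes at x ∈ {-1}; Q'(y) = 12(y - 3)(y - 2)(y + 1) vanishes at y ∈ {-1, 2, 3}.
Local minima of P (where P''>0): P(-1)=-1. Local minima of Q: Q(-1)=-47, Q(3)=81.
So the global minimum of phi is P(-1) + Q(-1) + 3 = -1 − 47 + 3 = -45, attained at (-1, -1).

-45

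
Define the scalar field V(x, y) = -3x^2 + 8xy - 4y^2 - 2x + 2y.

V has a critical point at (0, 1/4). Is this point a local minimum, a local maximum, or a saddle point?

The Hessian of V is constant: H = [[-6, 8], [8, -8]].
det(H) = (-6)·(-8) − 8² = -16.
Since det(H) < 0, H is indefinite and the critical point is a saddle point.

saddle point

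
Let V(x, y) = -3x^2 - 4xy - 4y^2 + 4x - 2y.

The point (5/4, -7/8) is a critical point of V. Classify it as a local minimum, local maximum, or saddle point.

local maximum

The Hessian of V is constant: H = [[-6, -4], [-4, -8]].
det(H) = (-6)·(-8) − (-4)² = 32.
det(H) > 0 and tr(H) = -14 < 0, so H is negative definite and the point is a local maximum.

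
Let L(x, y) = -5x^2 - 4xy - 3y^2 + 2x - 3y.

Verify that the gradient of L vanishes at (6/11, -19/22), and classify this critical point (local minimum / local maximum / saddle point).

local maximum

∇L = (-10x - 4y + 2, -4x - 6y - 3); substituting (6/11, -19/22) gives ∇L = (0, 0), so (6/11, -19/22) is indeed a critical point.
The Hessian of L is constant: H = [[-10, -4], [-4, -6]].
det(H) = (-10)·(-6) − (-4)² = 44.
det(H) > 0 and tr(H) = -16 < 0, so H is negative definite and the point is a local maximum.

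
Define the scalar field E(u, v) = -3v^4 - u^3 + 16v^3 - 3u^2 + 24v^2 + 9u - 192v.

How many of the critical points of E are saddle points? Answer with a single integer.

3

E separates as a function of u plus a function of v, so ∇E=0 decouples.
∂E/∂u = -3(u - 1)(u + 3) = 0 at u ∈ {-3, 1}; ∂E/∂v = -12(v - 4)(v - 2)(v + 2) = 0 at v ∈ {-2, 2, 4}.
The Hessian is diagonal: diag(E_uu, E_vv). Second derivatives: E_uu(-3)=12, E_uu(1)=-12; E_vv(-2)=-288, E_vv(2)=96, E_vv(4)=-144.
Saddle points occur where the two diagonal entries have opposite signs: (-3, -2), (-3, 4), (1, 2). Count: 3.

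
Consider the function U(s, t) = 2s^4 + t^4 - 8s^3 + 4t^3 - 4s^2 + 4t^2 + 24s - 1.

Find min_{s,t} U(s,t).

U(s,t) separates as P(s) + Q(t) − 1, so its minimum is min P + min Q − 1.
P'(s) = 8(s - 3)(s - 1)(s + 1) vanishes at s ∈ {-1, 1, 3}; Q'(t) = 4t(t + 1)(t + 2) vanishes at t ∈ {-2, -1, 0}.
Local minima of P (where P''>0): P(-1)=-18, P(3)=-18. Local minima of Q: Q(-2)=0, Q(0)=0.
So the global minimum of U is P(-1) + Q(-2) − 1 = -18 + 0 − 1 = -19, attained at (-1, -2).

-19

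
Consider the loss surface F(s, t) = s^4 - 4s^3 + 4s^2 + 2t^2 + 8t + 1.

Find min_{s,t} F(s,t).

-7

F(s,t) separates as P(s) + Q(t) + 1, so its minimum is min P + min Q + 1.
P'(s) = 4s(s - 2)(s - 1) vanishes at s ∈ {0, 1, 2}; Q'(t) = 4(t + 2) vanishes at t ∈ {-2}.
Local minima of P (where P''>0): P(0)=0, P(2)=0. Local minima of Q: Q(-2)=-8.
So the global minimum of F is P(0) + Q(-2) + 1 = 0 − 8 + 1 = -7, attained at (0, -2).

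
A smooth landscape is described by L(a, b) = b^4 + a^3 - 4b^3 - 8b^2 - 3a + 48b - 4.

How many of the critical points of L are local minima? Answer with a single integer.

L separates as a function of a plus a function of b, so ∇L=0 decouples.
∂L/∂a = 3(a - 1)(a + 1) = 0 at a ∈ {-1, 1}; ∂L/∂b = 4(b - 3)(b - 2)(b + 2) = 0 at b ∈ {-2, 2, 3}.
The Hessian is diagonal: diag(L_aa, L_bb). Second derivatives: L_aa(-1)=-6, L_aa(1)=6; L_bb(-2)=80, L_bb(2)=-16, L_bb(3)=20.
Local minima occur where both diagonal entries positive: (1, -2), (1, 3). Count: 2.

2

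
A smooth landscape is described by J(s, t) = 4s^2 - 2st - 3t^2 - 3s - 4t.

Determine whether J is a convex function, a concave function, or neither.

J is quadratic, so its Hessian is the constant matrix H = [[8, -2], [-2, -6]].
det(H) = -52, tr(H) = 2.
det(H) < 0, so H is indefinite: neither convex nor concave.

neither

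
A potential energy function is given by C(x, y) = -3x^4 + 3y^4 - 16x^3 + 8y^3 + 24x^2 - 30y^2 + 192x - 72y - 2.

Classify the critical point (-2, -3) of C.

local minimum

The mixed partial ∂²C/∂x∂y is 0, so the Hessian at any point is diag(C_xx, C_yy) = diag(12(-3x^2 - 8x + 4), 12(3y^2 + 4y - 5)).
At (-2, -3): H = diag(96, 120).
Both eigenvalues are positive, so H is positive definite: a local minimum.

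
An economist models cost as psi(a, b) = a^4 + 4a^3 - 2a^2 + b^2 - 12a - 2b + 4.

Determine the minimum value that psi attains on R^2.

-6

psi(a,b) separates as P(a) + Q(b) + 4, so its minimum is min P + min Q + 4.
P'(a) = 4(a - 1)(a + 1)(a + 3) vanishes at a ∈ {-3, -1, 1}; Q'(b) = 2b - 2 vanishes at b ∈ {1}.
Local minima of P (where P''>0): P(-3)=-9, P(1)=-9. Local minima of Q: Q(1)=-1.
So the global minimum of psi is P(-3) + Q(1) + 4 = -9 − 1 + 4 = -6, attained at (-3, 1).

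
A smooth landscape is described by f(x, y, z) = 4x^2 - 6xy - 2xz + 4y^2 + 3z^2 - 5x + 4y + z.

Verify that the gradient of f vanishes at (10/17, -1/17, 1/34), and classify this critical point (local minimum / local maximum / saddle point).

∇f = (8x - 6y - 2z - 5, -6x + 8y + 4, -2x + 6z + 1); substituting (10/17, -1/17, 1/34) gives ∇f = (0, 0, 0), so (10/17, -1/17, 1/34) is indeed a critical point.
The Hessian is constant: H = [[8, -6, -2], [-6, 8, 0], [-2, 0, 6]].
Leading principal minors: Δ₁ = 8, Δ₂ = 28, Δ₃ = 136.
All leading minors are positive, so H is positive definite: a local minimum.

local minimum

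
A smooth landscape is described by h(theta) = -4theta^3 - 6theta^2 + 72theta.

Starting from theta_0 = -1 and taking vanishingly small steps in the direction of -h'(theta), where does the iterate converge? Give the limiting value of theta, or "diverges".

h'(theta) = -12(theta - 2)(theta + 3), so h'(-1) = 72.
Gradient descent moves in the -h' direction, i.e. theta is decreasing.
The nearest critical point in that direction is theta = -3, where h'' = 60 > 0 (a local minimum). The iterate converges there.

-3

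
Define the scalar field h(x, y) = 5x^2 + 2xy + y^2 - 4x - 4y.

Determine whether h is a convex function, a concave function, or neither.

convex

h is quadratic, so its Hessian is the constant matrix H = [[10, 2], [2, 2]].
det(H) = 16, tr(H) = 12.
det(H) > 0 and tr(H) > 0, so H is positive definite everywhere: convex.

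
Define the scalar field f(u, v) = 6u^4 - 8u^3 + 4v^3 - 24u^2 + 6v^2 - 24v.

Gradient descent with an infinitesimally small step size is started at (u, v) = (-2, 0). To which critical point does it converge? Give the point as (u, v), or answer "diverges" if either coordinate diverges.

f is separable, so gradient descent decouples: u follows -∂f/∂u, v follows -∂f/∂v.
∂f/∂u = 24u(u - 2)(u + 1); at u=-2 this is -192, so u increases.
∂f/∂v = 12(v - 1)(v + 2); at v=0 this is -24, so v increases.
u converges to its nearest critical value -1 (a local min of the u-part); v converges to 1. The iterate converges to (-1, 1).

(-1, 1)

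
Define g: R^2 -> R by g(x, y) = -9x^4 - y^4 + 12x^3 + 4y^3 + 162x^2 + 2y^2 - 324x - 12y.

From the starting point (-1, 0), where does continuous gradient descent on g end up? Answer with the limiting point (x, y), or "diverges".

g is separable, so gradient descent decouples: x follows -∂g/∂x, y follows -∂g/∂y.
∂g/∂x = -36(x - 3)(x - 1)(x + 3); at x=-1 this is -576, so x increases.
∂g/∂y = -4(y - 3)(y - 1)(y + 1); at y=0 this is -12, so y increases.
x converges to its nearest critical value 1 (a local min of the x-part); y converges to 1. The iterate converges to (1, 1).

(1, 1)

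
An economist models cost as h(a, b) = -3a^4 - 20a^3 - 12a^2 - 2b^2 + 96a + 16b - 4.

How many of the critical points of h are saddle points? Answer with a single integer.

h separates as a function of a plus a function of b, so ∇h=0 decouples.
∂h/∂a = -12(a - 1)(a + 2)(a + 4) = 0 at a ∈ {-4, -2, 1}; ∂h/∂b = -4(b - 4) = 0 at b ∈ {4}.
The Hessian is diagonal: diag(h_aa, h_bb). Second derivatives: h_aa(-4)=-120, h_aa(-2)=72, h_aa(1)=-180; h_bb(4)=-4.
Saddle points occur where the two diagonal entries have opposite signs: (-2, 4). Count: 1.

1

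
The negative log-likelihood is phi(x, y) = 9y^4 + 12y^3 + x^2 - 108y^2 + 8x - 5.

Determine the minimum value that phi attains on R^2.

phi(x,y) separates as P(x) + Q(y) − 5, so its minimum is min P + min Q − 5.
P'(x) = 2x + 8 vanishes at x ∈ {-4}; Q'(y) = 36y(y - 2)(y + 3) vanishes at y ∈ {-3, 0, 2}.
Local minima of P (where P''>0): P(-4)=-16. Local minima of Q: Q(-3)=-567, Q(2)=-192.
So the global minimum of phi is P(-4) + Q(-3) − 5 = -16 − 567 − 5 = -588, attained at (-4, -3).

-588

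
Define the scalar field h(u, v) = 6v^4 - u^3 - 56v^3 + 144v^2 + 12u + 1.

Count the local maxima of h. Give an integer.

h separates as a function of u plus a function of v, so ∇h=0 decouples.
∂h/∂u = -3(u - 2)(u + 2) = 0 at u ∈ {-2, 2}; ∂h/∂v = 24v(v - 4)(v - 3) = 0 at v ∈ {0, 3, 4}.
The Hessian is diagonal: diag(h_uu, h_vv). Second derivatives: h_uu(-2)=12, h_uu(2)=-12; h_vv(0)=288, h_vv(3)=-72, h_vv(4)=96.
Local maxima occur where both diagonal entries negative: (2, 3). Count: 1.

1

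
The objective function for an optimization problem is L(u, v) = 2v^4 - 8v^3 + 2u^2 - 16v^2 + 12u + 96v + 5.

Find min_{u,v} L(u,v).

-173

L(u,v) separates as P(u) + Q(v) + 5, so its minimum is min P + min Q + 5.
P'(u) = 4u + 12 vanishes at u ∈ {-3}; Q'(v) = 8(v - 3)(v - 2)(v + 2) vanishes at v ∈ {-2, 2, 3}.
Local minima of P (where P''>0): P(-3)=-18. Local minima of Q: Q(-2)=-160, Q(3)=90.
So the global minimum of L is P(-3) + Q(-2) + 5 = -18 − 160 + 5 = -173, attained at (-3, -2).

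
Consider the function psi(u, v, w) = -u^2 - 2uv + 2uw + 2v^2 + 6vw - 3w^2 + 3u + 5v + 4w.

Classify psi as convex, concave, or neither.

neither

psi is quadratic, so its Hessian is the constant matrix H = [[-2, -2, 2], [-2, 4, 6], [2, 6, -6]].
Leading principal minors: -2, -12, 80.
Neither pattern holds ⇒ H is indefinite ⇒ neither convex nor concave.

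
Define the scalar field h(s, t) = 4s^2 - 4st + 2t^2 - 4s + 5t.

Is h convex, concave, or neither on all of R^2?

convex

h is quadratic, so its Hessian is the constant matrix H = [[8, -4], [-4, 4]].
det(H) = 16, tr(H) = 12.
det(H) > 0 and tr(H) > 0, so H is positive definite everywhere: convex.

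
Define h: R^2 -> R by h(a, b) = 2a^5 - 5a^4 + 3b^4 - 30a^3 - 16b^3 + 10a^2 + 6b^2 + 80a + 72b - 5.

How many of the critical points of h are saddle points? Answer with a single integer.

h separates as a function of a plus a function of b, so ∇h=0 decouples.
∂h/∂a = 10(a - 4)(a - 1)(a + 1)(a + 2) = 0 at a ∈ {-2, -1, 1, 4}; ∂h/∂b = 12(b - 3)(b - 2)(b + 1) = 0 at b ∈ {-1, 2, 3}.
The Hessian is diagonal: diag(h_aa, h_bb). Second derivatives: h_aa(-2)=-180, h_aa(-1)=100, h_aa(1)=-180, h_aa(4)=900; h_bb(-1)=144, h_bb(2)=-36, h_bb(3)=48.
Saddle points occur where the two diagonal entries have opposite signs: (-2, -1), (-2, 3), (-1, 2), (1, -1), (1, 3), (4, 2). Count: 6.

6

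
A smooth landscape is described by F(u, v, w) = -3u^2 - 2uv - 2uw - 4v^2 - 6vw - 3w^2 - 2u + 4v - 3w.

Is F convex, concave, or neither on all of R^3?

F is quadratic, so its Hessian is the constant matrix H = [[-6, -2, -2], [-2, -8, -6], [-2, -6, -6]].
Leading principal minors: -6, 44, -64.
Signs alternate −, +, − ⇒ H ≺ 0 ⇒ concave.

concave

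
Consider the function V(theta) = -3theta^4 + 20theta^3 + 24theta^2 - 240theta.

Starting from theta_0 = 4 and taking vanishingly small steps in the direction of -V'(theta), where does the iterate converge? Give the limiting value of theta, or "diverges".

V'(theta) = -12(theta - 5)(theta - 2)(theta + 2), so V'(4) = 144.
Gradient descent moves in the -V' direction, i.e. theta is decreasing.
The nearest critical point in that direction is theta = 2, where V'' = 144 > 0 (a local minimum). The iterate converges there.

2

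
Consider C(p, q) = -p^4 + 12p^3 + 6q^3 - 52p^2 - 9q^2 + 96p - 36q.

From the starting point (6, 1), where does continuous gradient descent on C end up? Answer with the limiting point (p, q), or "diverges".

diverges

C is separable, so gradient descent decouples: p follows -∂C/∂p, q follows -∂C/∂q.
∂C/∂p = -4(p - 4)(p - 3)(p - 2); at p=6 this is -96, so p increases.
∂C/∂q = 18(q - 2)(q + 1); at q=1 this is -36, so q increases.
The p-coordinate has no critical point in that direction and runs off to infinity.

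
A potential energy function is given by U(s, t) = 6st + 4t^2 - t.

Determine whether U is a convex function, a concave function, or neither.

neither

U is quadratic, so its Hessian is the constant matrix H = [[0, 6], [6, 8]].
det(H) = -36, tr(H) = 8.
det(H) < 0, so H is indefinite: neither convex nor concave.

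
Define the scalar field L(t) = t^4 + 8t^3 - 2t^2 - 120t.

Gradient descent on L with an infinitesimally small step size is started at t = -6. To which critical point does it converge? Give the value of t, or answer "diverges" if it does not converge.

-5

L'(t) = 4(t - 2)(t + 3)(t + 5), so L'(-6) = -96.
Gradient descent moves in the -L' direction, i.e. t is increasing.
The nearest critical point in that direction is t = -5, where L'' = 56 > 0 (a local minimum). The iterate converges there.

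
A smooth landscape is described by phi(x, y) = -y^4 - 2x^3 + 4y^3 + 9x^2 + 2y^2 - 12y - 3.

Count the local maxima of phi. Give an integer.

phi separates as a function of x plus a function of y, so ∇phi=0 decouples.
∂phi/∂x = -6x(x - 3) = 0 at x ∈ {0, 3}; ∂phi/∂y = -4(y - 3)(y - 1)(y + 1) = 0 at y ∈ {-1, 1, 3}.
The Hessian is diagonal: diag(phi_xx, phi_yy). Second derivatives: phi_xx(0)=18, phi_xx(3)=-18; phi_yy(-1)=-32, phi_yy(1)=16, phi_yy(3)=-32.
Local maxima occur where both diagonal entries negative: (3, -1), (3, 3). Count: 2.

2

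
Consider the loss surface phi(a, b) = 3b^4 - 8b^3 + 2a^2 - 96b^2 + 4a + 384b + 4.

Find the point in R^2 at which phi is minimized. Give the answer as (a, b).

phi(a,b) separates as P(a) + Q(b) + 4, so its minimum is min P + min Q + 4.
P'(a) = 4a + 4 vanishes at a ∈ {-1}; Q'(b) = 12(b - 4)(b - 2)(b + 4) vanishes at b ∈ {-4, 2, 4}.
Local minima of P (where P''>0): P(-1)=-2. Local minima of Q: Q(-4)=-1792, Q(4)=256.
So the global minimum of phi is P(-1) + Q(-4) + 4 = -2 − 1792 + 4 = -1790, attained at (-1, -4).

(-1, -4)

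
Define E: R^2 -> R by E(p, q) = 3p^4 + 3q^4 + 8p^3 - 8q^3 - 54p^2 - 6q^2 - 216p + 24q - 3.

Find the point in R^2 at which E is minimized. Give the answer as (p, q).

E(p,q) separates as A(p) + B(q) − 3, so its minimum is min A + min B − 3.
A'(p) = 12(p - 3)(p + 2)(p + 3) vanishes at p ∈ {-3, -2, 3}; B'(q) = 12(q - 2)(q - 1)(q + 1) vanishes at q ∈ {-1, 1, 2}.
Local minima of A (where A''>0): A(-3)=189, A(3)=-675. Local minima of B: B(-1)=-19, B(2)=8.
So the global minimum of E is A(3) + B(-1) − 3 = -675 − 19 − 3 = -697, attained at (3, -1).

(3, -1)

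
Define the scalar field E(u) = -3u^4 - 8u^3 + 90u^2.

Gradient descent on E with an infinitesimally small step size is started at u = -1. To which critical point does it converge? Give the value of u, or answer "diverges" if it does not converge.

E'(u) = -12u(u - 3)(u + 5), so E'(-1) = -192.
Gradient descent moves in the -E' direction, i.e. u is increasing.
The nearest critical point in that direction is u = 0, where E'' = 180 > 0 (a local minimum). The iterate converges there.

0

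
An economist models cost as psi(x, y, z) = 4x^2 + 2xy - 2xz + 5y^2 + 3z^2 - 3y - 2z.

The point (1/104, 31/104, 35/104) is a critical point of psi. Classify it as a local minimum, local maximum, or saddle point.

The Hessian is constant: H = [[8, 2, -2], [2, 10, 0], [-2, 0, 6]].
Leading principal minors: Δ₁ = 8, Δ₂ = 76, Δ₃ = 416.
All leading minors are positive, so H is positive definite: a local minimum.

local minimum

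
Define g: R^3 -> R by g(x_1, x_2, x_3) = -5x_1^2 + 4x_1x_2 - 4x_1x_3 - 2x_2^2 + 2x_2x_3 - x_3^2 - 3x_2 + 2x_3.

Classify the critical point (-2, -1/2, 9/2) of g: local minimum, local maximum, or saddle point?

The Hessian is constant: H = [[-10, 4, -4], [4, -4, 2], [-4, 2, -2]].
Leading principal minors: Δ₁ = -10, Δ₂ = 24, Δ₃ = -8.
The minors alternate sign starting negative (−, +, −), so H is negative definite: a local maximum.

local maximum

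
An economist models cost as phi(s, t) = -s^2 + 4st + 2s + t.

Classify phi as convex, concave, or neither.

neither

phi is quadratic, so its Hessian is the constant matrix H = [[-2, 4], [4, 0]].
det(H) = -16, tr(H) = -2.
det(H) < 0, so H is indefinite: neither convex nor concave.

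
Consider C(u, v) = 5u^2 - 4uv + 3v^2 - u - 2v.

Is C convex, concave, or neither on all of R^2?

convex

C is quadratic, so its Hessian is the constant matrix H = [[10, -4], [-4, 6]].
det(H) = 44, tr(H) = 16.
det(H) > 0 and tr(H) > 0, so H is positive definite everywhere: convex.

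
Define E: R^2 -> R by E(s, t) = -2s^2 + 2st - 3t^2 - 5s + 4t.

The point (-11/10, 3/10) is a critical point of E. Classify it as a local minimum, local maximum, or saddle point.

The Hessian of E is constant: H = [[-4, 2], [2, -6]].
det(H) = (-4)·(-6) − 2² = 20.
det(H) > 0 and tr(H) = -10 < 0, so H is negative definite and the point is a local maximum.

local maximum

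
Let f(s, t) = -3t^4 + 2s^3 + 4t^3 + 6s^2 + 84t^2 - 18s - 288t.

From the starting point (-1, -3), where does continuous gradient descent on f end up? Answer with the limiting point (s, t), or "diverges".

(1, 2)

f is separable, so gradient descent decouples: s follows -∂f/∂s, t follows -∂f/∂t.
∂f/∂s = 6(s - 1)(s + 3); at s=-1 this is -24, so s increases.
∂f/∂t = -12(t - 3)(t - 2)(t + 4); at t=-3 this is -360, so t increases.
s converges to its nearest critical value 1 (a local min of the s-part); t converges to 2. The iterate converges to (1, 2).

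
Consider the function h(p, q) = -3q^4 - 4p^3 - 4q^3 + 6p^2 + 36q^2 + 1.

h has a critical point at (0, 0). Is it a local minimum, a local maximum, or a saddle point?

The mixed partial ∂²h/∂p∂q is 0, so the Hessian at any point is diag(h_pp, h_qq) = diag(12(-2p + 1), 12(-3q^2 - 2q + 6)).
At (0, 0): H = diag(12, 72).
Both eigenvalues are positive, so H is positive definite: a local minimum.

local minimum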